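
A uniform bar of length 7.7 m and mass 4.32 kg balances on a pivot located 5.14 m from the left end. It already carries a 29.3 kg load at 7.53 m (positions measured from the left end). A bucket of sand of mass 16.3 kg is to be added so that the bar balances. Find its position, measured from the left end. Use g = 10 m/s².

x ≈ 1.19 m from the left end

Choose the pivot (at 5.14 m from the left end) as the axis so the support reaction has zero arm there.
Beam weight: 4.32 × 10 = 43.2 N down at 3.85 m → arm 1.29 m, τ = 43.2 × 1.29 = 55.73 N·m counterclockwise.
Load: 29.3 × 10 = 293 N down at 7.53 m → arm 2.39 m, τ = 293 × 2.39 = 700.3 N·m clockwise.
Net moment of existing loads = 644.6 N·m clockwise.
The bucket of sand weighs 16.3 × 10 = 163 N and must supply an equal counterclockwise moment, so its lever arm about the pivot is 644.6 / 163 = 3.95 m.
That puts it at 5.14 − 3.95 = 1.19 m from the left end.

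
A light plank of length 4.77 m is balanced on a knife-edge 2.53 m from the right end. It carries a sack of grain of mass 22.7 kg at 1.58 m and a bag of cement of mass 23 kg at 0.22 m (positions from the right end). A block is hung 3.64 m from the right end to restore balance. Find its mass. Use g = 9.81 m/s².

About the knife-edge (at 2.53 m from the right end):
Sack of grain: 22.7 × 9.81 = 222.7 N down at 1.58 m → arm 0.95 m, τ = 222.7 × 0.95 = 211.6 N·m clockwise.
Bag of cement: 23 × 9.81 = 225.6 N down at 0.22 m → arm 2.31 m, τ = 225.6 × 2.31 = 521.1 N·m clockwise.
Net moment of known loads = 732.7 N·m clockwise.
An unknown mass m at 3.64 m has arm 1.11 m; its moment is m·g·1.11 counterclockwise.
Στ = 0 ⇒ m × 9.81 × 1.11 = 732.7 ⇒ m = 732.7 / (9.81 × 1.11) = 67.3 kg.

m ≈ 67.3 kg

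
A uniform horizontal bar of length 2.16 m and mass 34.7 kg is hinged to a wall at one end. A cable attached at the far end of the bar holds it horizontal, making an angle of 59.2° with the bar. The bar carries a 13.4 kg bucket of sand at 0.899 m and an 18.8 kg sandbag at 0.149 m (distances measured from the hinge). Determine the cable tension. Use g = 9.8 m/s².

T ≈ 276 N

About the hinge:
Beam weight: 34.7 × 9.8 = 340.1 N down at 1.08 m → arm 1.08 m, τ = 340.1 × 1.08 = 367.3 N·m clockwise.
Bucket of sand: 13.4 × 9.8 = 131.3 N down at 0.899 m → arm 0.899 m, τ = 131.3 × 0.899 = 118 N·m clockwise.
Sandbag: 18.8 × 9.8 = 184.2 N down at 0.149 m → arm 0.149 m, τ = 184.2 × 0.149 = 27.45 N·m clockwise.
Total clockwise load moment = 512.8 N·m.
The cable tension T acts at 2.16 m; only its component perpendicular to the bar, T sinθ, produces torque. sin 59.2° = 0.859.
Balancing moments: T × 2.16 × 0.859 = 512.8, giving T = 512.8 / 1.855 = 276 N.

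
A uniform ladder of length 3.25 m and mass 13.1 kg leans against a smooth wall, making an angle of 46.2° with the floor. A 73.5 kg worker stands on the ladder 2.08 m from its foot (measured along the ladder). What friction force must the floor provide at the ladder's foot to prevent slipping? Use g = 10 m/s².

Choose the foot of the ladder as the axis so the floor normal and friction both act there and drop out.
Ladder weight 13.1×10 = 131 N acts at 1.625 m along the ladder; its horizontal arm is 1.625·cos46.2° = 1.125 m → τ = 147.4 N·m clockwise.
Worker: 73.5×10 = 735 N at 2.08 m → arm 1.44 m → τ = 1058 N·m clockwise.
Wall normal N acts horizontally at the top; its moment arm is the height L sinθ = 3.25·sin46.2° = 2.346 m, counterclockwise.
Balancing moments: N × 2.346 = 1205, giving N = 514 N.
ΣFx = 0: friction at the foot balances the wall's push, so f = N_wall = 514 N.

f ≈ 514 N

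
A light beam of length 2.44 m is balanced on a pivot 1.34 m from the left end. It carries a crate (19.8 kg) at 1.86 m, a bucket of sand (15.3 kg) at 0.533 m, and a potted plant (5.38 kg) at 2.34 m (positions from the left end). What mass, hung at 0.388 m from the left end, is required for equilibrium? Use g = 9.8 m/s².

Take moments about the pivot (at 1.34 m from the left end).
Crate: 19.8 × 9.8 = 194 N down at 1.86 m → arm 0.52 m, τ = 194 × 0.52 = 100.9 N·m clockwise.
Bucket of sand: 15.3 × 9.8 = 149.9 N down at 0.533 m → arm 0.807 m, τ = 149.9 × 0.807 = 121 N·m counterclockwise.
Potted plant: 5.38 × 9.8 = 52.72 N down at 2.34 m → arm 1 m, τ = 52.72 × 1 = 52.72 N·m clockwise.
Net moment of known loads = 32.62 N·m clockwise.
An unknown mass m at 0.388 m has arm 0.952 m; its moment is m·g·0.952 counterclockwise.
Balancing moments: m × 9.8 × 0.952 = 32.62, giving m = 32.62 / (9.8 × 0.952) = 3.5 kg.

m ≈ 3.5 kg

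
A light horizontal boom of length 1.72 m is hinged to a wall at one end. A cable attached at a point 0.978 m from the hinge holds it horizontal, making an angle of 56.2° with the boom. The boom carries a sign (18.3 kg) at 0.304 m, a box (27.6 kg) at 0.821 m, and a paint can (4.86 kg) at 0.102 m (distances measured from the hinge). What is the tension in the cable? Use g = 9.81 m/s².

T ≈ 347 N

Take moments about the hinge.
Sign: 18.3 × 9.81 = 179.5 N down at 0.304 m → arm 0.304 m, τ = 179.5 × 0.304 = 54.57 N·m clockwise.
Box: 27.6 × 9.81 = 270.8 N down at 0.821 m → arm 0.821 m, τ = 270.8 × 0.821 = 222.3 N·m clockwise.
Paint can: 4.86 × 9.81 = 47.68 N down at 0.102 m → arm 0.102 m, τ = 47.68 × 0.102 = 4.863 N·m clockwise.
Total clockwise load moment = 281.7 N·m.
The cable tension T acts at 0.978 m; only its component perpendicular to the boom, T sinθ, produces torque. sin 56.2° = 0.831.
Setting net torque to zero: T × 0.978 × 0.831 = 281.7 → T = 281.7 / 0.8127 = 347 N.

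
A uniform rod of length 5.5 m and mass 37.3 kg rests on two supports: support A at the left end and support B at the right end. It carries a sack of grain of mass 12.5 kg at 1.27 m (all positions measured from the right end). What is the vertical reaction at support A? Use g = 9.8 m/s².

Choose support B as the axis so its reaction then has zero moment arm.
Beam weight: 37.3 × 9.8 = 365.5 N down at 2.75 m → arm 2.75 m, τ = 365.5 × 2.75 = 1005 N·m counterclockwise.
Sack of grain: 12.5 × 9.8 = 122.5 N down at 1.27 m → arm 1.27 m, τ = 122.5 × 1.27 = 155.6 N·m counterclockwise.
Net load moment about support B = 1161 N·m counterclockwise.
Reaction R at support A is upward at 5.5 m, arm 5.5 m → moment R × 5.5 clockwise.
Στ = 0 ⇒ R × 5.5 = 1161 ⇒ R = 211 N.

R_A ≈ 211 N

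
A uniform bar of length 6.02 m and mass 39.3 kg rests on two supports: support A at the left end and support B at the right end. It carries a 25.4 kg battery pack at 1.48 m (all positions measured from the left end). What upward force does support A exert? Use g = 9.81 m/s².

R_A ≈ 381 N

Sum moments about support B (its reaction then has zero moment arm).
Beam weight: 39.3 × 9.81 = 385.5 N down at 3.01 m → arm 3.01 m, τ = 385.5 × 3.01 = 1160 N·m counterclockwise.
Battery pack: 25.4 × 9.81 = 249.2 N down at 1.48 m → arm 4.54 m, τ = 249.2 × 4.54 = 1131 N·m counterclockwise.
Net load moment about support B = 2291 N·m counterclockwise.
Reaction R at support A is upward at 0 m, arm 6.02 m → moment R × 6.02 clockwise.
Setting net torque to zero: R × 6.02 = 2291 → R = 381 N.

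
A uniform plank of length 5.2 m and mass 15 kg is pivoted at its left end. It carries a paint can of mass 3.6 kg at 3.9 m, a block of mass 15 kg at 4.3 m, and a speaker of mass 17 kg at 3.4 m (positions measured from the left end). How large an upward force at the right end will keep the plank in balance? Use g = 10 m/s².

Taking torques about the left end:
Beam weight: 15 × 10 = 150 N down at 2.6 m → arm 2.6 m, τ = 150 × 2.6 = 390 N·m clockwise.
Paint can: 3.6 × 10 = 36 N down at 3.9 m → arm 3.9 m, τ = 36 × 3.9 = 140.4 N·m clockwise.
Block: 15 × 10 = 150 N down at 4.3 m → arm 4.3 m, τ = 150 × 4.3 = 645 N·m clockwise.
Speaker: 17 × 10 = 170 N down at 3.4 m → arm 3.4 m, τ = 170 × 3.4 = 578 N·m clockwise.
Net moment of the loads = 1753 N·m clockwise.
The upward force F acts at the right end, arm 5.2 m, giving F × 5.2 counterclockwise.
For rotational equilibrium, F × 5.2 = 1753, so F = 1753 / 5.2 = 337 N.

F ≈ 337 N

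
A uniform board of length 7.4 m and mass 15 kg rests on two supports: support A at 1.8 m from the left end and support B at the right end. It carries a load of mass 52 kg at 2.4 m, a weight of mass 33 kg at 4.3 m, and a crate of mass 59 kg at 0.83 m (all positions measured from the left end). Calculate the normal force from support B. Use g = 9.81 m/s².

R_B ≈ 149 N

Taking torques about support A:
Beam weight: 15 × 9.81 = 147.2 N down at 3.7 m → arm 1.9 m, τ = 147.2 × 1.9 = 279.7 N·m clockwise.
Load: 52 × 9.81 = 510.1 N down at 2.4 m → arm 0.6 m, τ = 510.1 × 0.6 = 306.1 N·m clockwise.
Weight: 33 × 9.81 = 323.7 N down at 4.3 m → arm 2.5 m, τ = 323.7 × 2.5 = 809.2 N·m clockwise.
Crate: 59 × 9.81 = 578.8 N down at 0.83 m → arm 0.97 m, τ = 578.8 × 0.97 = 561.4 N·m counterclockwise.
Net load moment about support A = 833.6 N·m clockwise.
Reaction R at support B is upward at 7.4 m, arm 5.6 m → moment R × 5.6 counterclockwise.
Setting net torque to zero: R × 5.6 = 833.6 → R = 149 N.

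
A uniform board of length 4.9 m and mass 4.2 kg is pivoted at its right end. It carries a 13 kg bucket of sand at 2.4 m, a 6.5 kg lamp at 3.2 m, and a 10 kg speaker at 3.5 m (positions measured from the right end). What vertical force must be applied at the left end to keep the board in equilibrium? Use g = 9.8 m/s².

Taking torques about the right end:
Beam weight: 4.2 × 9.8 = 41.16 N down at 2.45 m → arm 2.45 m, τ = 41.16 × 2.45 = 100.8 N·m counterclockwise.
Bucket of sand: 13 × 9.8 = 127.4 N down at 2.4 m → arm 2.4 m, τ = 127.4 × 2.4 = 305.8 N·m counterclockwise.
Lamp: 6.5 × 9.8 = 63.7 N down at 3.2 m → arm 3.2 m, τ = 63.7 × 3.2 = 203.8 N·m counterclockwise.
Speaker: 10 × 9.8 = 98 N down at 3.5 m → arm 3.5 m, τ = 98 × 3.5 = 343 N·m counterclockwise.
Net moment of the loads = 953.4 N·m counterclockwise.
The upward force F acts at the left end, arm 4.9 m, giving F × 4.9 clockwise.
Στ = 0 ⇒ F × 4.9 = 953.4 ⇒ F = 953.4 / 4.9 = 195 N.

F ≈ 195 N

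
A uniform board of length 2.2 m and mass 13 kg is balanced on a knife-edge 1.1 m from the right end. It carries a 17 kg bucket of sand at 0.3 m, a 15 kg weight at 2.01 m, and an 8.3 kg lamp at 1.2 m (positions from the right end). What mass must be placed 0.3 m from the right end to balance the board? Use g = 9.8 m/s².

Take moments about the knife-edge (at 1.1 m from the right end).
Beam weight: acts at the knife-edge, moment arm 0 → no torque.
Bucket of sand: 17 × 9.8 = 166.6 N down at 0.3 m → arm 0.8 m, τ = 166.6 × 0.8 = 133.3 N·m clockwise.
Weight: 15 × 9.8 = 147 N down at 2.01 m → arm 0.91 m, τ = 147 × 0.91 = 133.8 N·m counterclockwise.
Lamp: 8.3 × 9.8 = 81.34 N down at 1.2 m → arm 0.1 m, τ = 81.34 × 0.1 = 8.134 N·m counterclockwise.
Net moment of known loads = 8.634 N·m counterclockwise.
An unknown mass m at 0.3 m has arm 0.8 m; its moment is m·g·0.8 clockwise.
Setting net torque to zero: m × 9.8 × 0.8 = 8.634 → m = 8.634 / (9.8 × 0.8) = 1.1 kg.

m ≈ 1.1 kg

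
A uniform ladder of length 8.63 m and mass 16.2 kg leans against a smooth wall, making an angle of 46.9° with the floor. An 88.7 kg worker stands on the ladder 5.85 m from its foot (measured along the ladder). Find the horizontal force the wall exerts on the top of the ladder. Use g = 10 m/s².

About the foot of the ladder:
Ladder weight 16.2×10 = 162 N acts at 4.315 m along the ladder; its horizontal arm is 4.315·cos46.9° = 2.948 m → τ = 477.6 N·m clockwise.
Worker: 88.7×10 = 887 N at 5.85 m → arm 3.997 m → τ = 3545 N·m clockwise.
Wall normal N acts horizontally at the top; its moment arm is the height L sinθ = 8.63·sin46.9° = 6.301 m, counterclockwise.
For rotational equilibrium, N × 6.301 = 4023, so N = 638 N.

N_wall ≈ 638 N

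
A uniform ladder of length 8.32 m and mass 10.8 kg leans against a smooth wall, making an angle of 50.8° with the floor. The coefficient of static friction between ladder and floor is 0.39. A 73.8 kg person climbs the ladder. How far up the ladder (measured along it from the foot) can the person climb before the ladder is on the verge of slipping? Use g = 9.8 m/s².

Sum moments about the foot of the ladder (the floor normal and friction both act there and drop out).
Ladder weight 10.8×9.8 = 105.8 N acts at 4.16 m along the ladder; its horizontal arm is 4.16·cos50.8° = 2.629 m → τ = 278.1 N·m clockwise.
Person weight 73.8×9.8 = 723.2 N at distance d → arm d·cos50.8° → τ = 723.2·d·0.632 clockwise.
Wall normal N at the top has arm L sinθ = 6.448 m counterclockwise, so Στ = 0 gives N·6.448 = 278.1 + 457.1·d.
ΣFy = 0 ⇒ N_floor = 829 N, so the maximum friction is μ_s·N_floor = 0.39×829 = 323.3 N. ΣFx = 0 ⇒ N_wall = f, so at the slipping point N = 323.3 N.
Substituting: 323.3×6.448 = 278.1 + 457.1·d ⇒ d = (2085 − 278.1) / 457.1 = 3.95 m.

d ≈ 3.95 m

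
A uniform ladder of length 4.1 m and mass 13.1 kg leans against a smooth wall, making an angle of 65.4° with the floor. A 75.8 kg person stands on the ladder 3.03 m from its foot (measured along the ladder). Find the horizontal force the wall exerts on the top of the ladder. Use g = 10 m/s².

Take moments about the foot of the ladder.
Ladder weight 13.1×10 = 131 N acts at 2.05 m along the ladder; its horizontal arm is 2.05·cos65.4° = 0.8534 m → τ = 111.8 N·m clockwise.
Person: 75.8×10 = 758 N at 3.03 m → arm 1.261 m → τ = 955.8 N·m clockwise.
Wall normal N acts horizontally at the top; its moment arm is the height L sinθ = 4.1·sin65.4° = 3.728 m, counterclockwise.
Balancing moments: N × 3.728 = 1068, giving N = 286 N.

N_wall ≈ 286 N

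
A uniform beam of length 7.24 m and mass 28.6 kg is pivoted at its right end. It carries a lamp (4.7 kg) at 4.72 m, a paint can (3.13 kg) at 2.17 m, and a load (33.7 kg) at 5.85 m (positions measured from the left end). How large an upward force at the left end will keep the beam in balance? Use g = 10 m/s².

F ≈ 246 N

Take moments about the right end.
Beam weight: 28.6 × 10 = 286 N down at 3.62 m → arm 3.62 m, τ = 286 × 3.62 = 1035 N·m counterclockwise.
Lamp: 4.7 × 10 = 47 N down at 4.72 m → arm 2.52 m, τ = 47 × 2.52 = 118.4 N·m counterclockwise.
Paint can: 3.13 × 10 = 31.3 N down at 2.17 m → arm 5.07 m, τ = 31.3 × 5.07 = 158.7 N·m counterclockwise.
Load: 33.7 × 10 = 337 N down at 5.85 m → arm 1.39 m, τ = 337 × 1.39 = 468.4 N·m counterclockwise.
Net moment of the loads = 1780 N·m counterclockwise.
The upward force F acts at the left end, arm 7.24 m, giving F × 7.24 clockwise.
Balancing moments: F × 7.24 = 1780, giving F = 1780 / 7.24 = 246 N.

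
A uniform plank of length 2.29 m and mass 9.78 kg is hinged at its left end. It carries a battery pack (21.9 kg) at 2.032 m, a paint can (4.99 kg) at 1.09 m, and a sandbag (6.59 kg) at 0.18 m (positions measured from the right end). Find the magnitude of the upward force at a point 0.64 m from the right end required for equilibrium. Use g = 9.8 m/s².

Sum moments about the left end (the unknown pivot reaction has zero arm there).
Beam weight: 9.78 × 9.8 = 95.84 N down at 1.145 m → arm 1.145 m, τ = 95.84 × 1.145 = 109.7 N·m clockwise.
Battery pack: 21.9 × 9.8 = 214.6 N down at 2.032 m → arm 0.258 m, τ = 214.6 × 0.258 = 55.37 N·m clockwise.
Paint can: 4.99 × 9.8 = 48.9 N down at 1.09 m → arm 1.2 m, τ = 48.9 × 1.2 = 58.68 N·m clockwise.
Sandbag: 6.59 × 9.8 = 64.58 N down at 0.18 m → arm 2.11 m, τ = 64.58 × 2.11 = 136.3 N·m clockwise.
Net moment of the loads = 360.1 N·m clockwise.
The upward force F acts at a point 0.64 m from the right end, arm 1.65 m, giving F × 1.65 counterclockwise.
Balancing moments: F × 1.65 = 360.1, giving F = 360.1 / 1.65 = 218 N.

F ≈ 218 N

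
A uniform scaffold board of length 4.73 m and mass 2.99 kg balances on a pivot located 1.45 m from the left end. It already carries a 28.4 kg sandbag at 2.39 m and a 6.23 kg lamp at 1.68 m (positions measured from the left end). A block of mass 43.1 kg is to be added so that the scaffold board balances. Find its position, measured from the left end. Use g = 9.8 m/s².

x ≈ 0.734 m from the left end

Take moments about the pivot (at 1.45 m from the left end).
Beam weight: 2.99 × 9.8 = 29.3 N down at 2.365 m → arm 0.915 m, τ = 29.3 × 0.915 = 26.81 N·m clockwise.
Sandbag: 28.4 × 9.8 = 278.3 N down at 2.39 m → arm 0.94 m, τ = 278.3 × 0.94 = 261.6 N·m clockwise.
Lamp: 6.23 × 9.8 = 61.05 N down at 1.68 m → arm 0.23 m, τ = 61.05 × 0.23 = 14.04 N·m clockwise.
Net moment of existing loads = 302.5 N·m clockwise.
The block weighs 43.1 × 9.8 = 422.4 N and must supply an equal counterclockwise moment, so its lever arm about the pivot is 302.5 / 422.4 = 0.716 m.
That puts it at 1.45 − 0.716 = 0.734 m from the left end.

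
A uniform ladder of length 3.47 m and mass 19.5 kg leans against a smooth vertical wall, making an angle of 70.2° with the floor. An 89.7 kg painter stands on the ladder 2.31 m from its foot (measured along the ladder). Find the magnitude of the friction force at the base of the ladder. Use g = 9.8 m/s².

f ≈ 245 N

Taking torques about the foot of the ladder:
Ladder weight 19.5×9.8 = 191.1 N acts at 1.735 m along the ladder; its horizontal arm is 1.735·cos70.2° = 0.5877 m → τ = 112.3 N·m clockwise.
Painter: 89.7×9.8 = 879.1 N at 2.31 m → arm 0.7825 m → τ = 687.9 N·m clockwise.
Wall normal N acts horizontally at the top; its moment arm is the height L sinθ = 3.47·sin70.2° = 3.265 m, counterclockwise.
For rotational equilibrium, N × 3.265 = 800.2, so N = 245 N.
ΣFx = 0: friction at the foot balances the wall's push, so f = N_wall = 245 N.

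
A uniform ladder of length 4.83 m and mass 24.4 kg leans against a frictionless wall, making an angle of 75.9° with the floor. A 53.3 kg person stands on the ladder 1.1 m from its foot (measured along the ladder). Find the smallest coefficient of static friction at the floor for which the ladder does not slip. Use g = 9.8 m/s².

Taking torques about the foot of the ladder:
Ladder weight 24.4×9.8 = 239.1 N acts at 2.415 m along the ladder; its horizontal arm is 2.415·cos75.9° = 0.5883 m → τ = 140.7 N·m clockwise.
Person: 53.3×9.8 = 522.3 N at 1.1 m → arm 0.268 m → τ = 140 N·m clockwise.
Wall normal N acts horizontally at the top; its moment arm is the height L sinθ = 4.83·sin75.9° = 4.684 m, counterclockwise.
Balancing moments: N × 4.684 = 280.7, giving N = 59.93 N.
ΣFx = 0 ⇒ f = N_wall = 59.93 N. ΣFy = 0 ⇒ N_floor = 761.4 N.
μ_min = f / N_floor = 59.93 / 761.4 = 0.0787.

μ_min ≈ 0.0787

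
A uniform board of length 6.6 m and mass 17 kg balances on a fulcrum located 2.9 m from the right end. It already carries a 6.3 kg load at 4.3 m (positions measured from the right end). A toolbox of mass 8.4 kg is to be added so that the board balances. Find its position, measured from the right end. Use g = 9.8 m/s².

x ≈ 1.04 m from the right end

Choose the fulcrum (at 2.9 m from the right end) as the axis so the support reaction has zero arm there.
Beam weight: 17 × 9.8 = 166.6 N down at 3.3 m → arm 0.4 m, τ = 166.6 × 0.4 = 66.64 N·m counterclockwise.
Load: 6.3 × 9.8 = 61.74 N down at 4.3 m → arm 1.4 m, τ = 61.74 × 1.4 = 86.44 N·m counterclockwise.
Net moment of existing loads = 153.1 N·m counterclockwise.
The toolbox weighs 8.4 × 9.8 = 82.32 N and must supply an equal clockwise moment, so its lever arm about the fulcrum is 153.1 / 82.32 = 1.86 m.
That puts it at 2.9 − 1.86 = 1.04 m from the right end.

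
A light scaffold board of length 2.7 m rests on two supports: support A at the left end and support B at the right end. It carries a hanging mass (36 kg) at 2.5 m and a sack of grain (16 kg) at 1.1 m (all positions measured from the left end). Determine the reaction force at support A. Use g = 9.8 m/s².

Sum moments about support B (its reaction then has zero moment arm).
Hanging mass: 36 × 9.8 = 352.8 N down at 2.5 m → arm 0.2 m, τ = 352.8 × 0.2 = 70.56 N·m counterclockwise.
Sack of grain: 16 × 9.8 = 156.8 N down at 1.1 m → arm 1.6 m, τ = 156.8 × 1.6 = 250.9 N·m counterclockwise.
Net load moment about support B = 321.5 N·m counterclockwise.
Reaction R at support A is upward at 0 m, arm 2.7 m → moment R × 2.7 clockwise.
Setting net torque to zero: R × 2.7 = 321.5 → R = 119 N.

R_A ≈ 119 N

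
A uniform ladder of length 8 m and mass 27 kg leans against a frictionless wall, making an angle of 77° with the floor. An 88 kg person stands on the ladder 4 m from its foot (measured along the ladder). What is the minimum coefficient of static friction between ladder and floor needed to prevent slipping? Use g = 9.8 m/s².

Choose the foot of the ladder as the axis so the floor normal and friction both act there and drop out.
Ladder weight 27×9.8 = 264.6 N acts at 4 m along the ladder; its horizontal arm is 4·cos77° = 0.8998 m → τ = 238.1 N·m clockwise.
Person: 88×9.8 = 862.4 N at 4 m → arm 0.8998 m → τ = 776 N·m clockwise.
Wall normal N acts horizontally at the top; its moment arm is the height L sinθ = 8·sin77° = 7.795 m, counterclockwise.
Balancing moments: N × 7.795 = 1014, giving N = 130.1 N.
ΣFx = 0 ⇒ f = N_wall = 130.1 N. ΣFy = 0 ⇒ N_floor = 1127 N.
μ_min = f / N_floor = 130.1 / 1127 = 0.115.

μ_min ≈ 0.115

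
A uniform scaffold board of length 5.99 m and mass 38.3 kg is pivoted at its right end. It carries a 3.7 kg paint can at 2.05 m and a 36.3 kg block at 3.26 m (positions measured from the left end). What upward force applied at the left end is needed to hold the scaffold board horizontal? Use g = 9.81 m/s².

F ≈ 374 N

Choose the right end as the axis so the unknown pivot reaction has zero arm there.
Beam weight: 38.3 × 9.81 = 375.7 N down at 2.995 m → arm 2.995 m, τ = 375.7 × 2.995 = 1125 N·m counterclockwise.
Paint can: 3.7 × 9.81 = 36.3 N down at 2.05 m → arm 3.94 m, τ = 36.3 × 3.94 = 143 N·m counterclockwise.
Block: 36.3 × 9.81 = 356.1 N down at 3.26 m → arm 2.73 m, τ = 356.1 × 2.73 = 972.2 N·m counterclockwise.
Net moment of the loads = 2240 N·m counterclockwise.
The upward force F acts at the left end, arm 5.99 m, giving F × 5.99 clockwise.
Balancing moments: F × 5.99 = 2240, giving F = 2240 / 5.99 = 374 N.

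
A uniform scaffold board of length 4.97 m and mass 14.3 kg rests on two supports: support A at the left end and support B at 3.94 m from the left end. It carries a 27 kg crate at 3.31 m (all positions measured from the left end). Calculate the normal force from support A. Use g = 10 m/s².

R_A ≈ 96 N

Taking torques about support B:
Beam weight: 14.3 × 10 = 143 N down at 2.485 m → arm 1.455 m, τ = 143 × 1.455 = 208.1 N·m counterclockwise.
Crate: 27 × 10 = 270 N down at 3.31 m → arm 0.63 m, τ = 270 × 0.63 = 170.1 N·m counterclockwise.
Net load moment about support B = 378.2 N·m counterclockwise.
Reaction R at support A is upward at 0 m, arm 3.94 m → moment R × 3.94 clockwise.
Balancing moments: R × 3.94 = 378.2, giving R = 96 N.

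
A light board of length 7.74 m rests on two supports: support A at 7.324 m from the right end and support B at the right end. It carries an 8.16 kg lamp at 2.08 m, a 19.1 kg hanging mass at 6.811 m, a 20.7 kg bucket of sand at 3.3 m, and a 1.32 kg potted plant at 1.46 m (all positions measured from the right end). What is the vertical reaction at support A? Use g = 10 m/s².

R_A ≈ 297 N

About support B:
Lamp: 8.16 × 10 = 81.6 N down at 2.08 m → arm 2.08 m, τ = 81.6 × 2.08 = 169.7 N·m counterclockwise.
Hanging mass: 19.1 × 10 = 191 N down at 6.811 m → arm 6.811 m, τ = 191 × 6.811 = 1301 N·m counterclockwise.
Bucket of sand: 20.7 × 10 = 207 N down at 3.3 m → arm 3.3 m, τ = 207 × 3.3 = 683.1 N·m counterclockwise.
Potted plant: 1.32 × 10 = 13.2 N down at 1.46 m → arm 1.46 m, τ = 13.2 × 1.46 = 19.27 N·m counterclockwise.
Net load moment about support B = 2173 N·m counterclockwise.
Reaction R at support A is upward at 7.324 m, arm 7.324 m → moment R × 7.324 clockwise.
Στ = 0 ⇒ R × 7.324 = 2173 ⇒ R = 297 N.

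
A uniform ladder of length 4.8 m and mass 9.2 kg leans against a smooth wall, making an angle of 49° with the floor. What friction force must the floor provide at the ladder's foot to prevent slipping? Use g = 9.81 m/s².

f ≈ 39.2 N

Sum moments about the foot of the ladder (the floor normal and friction both act there and drop out).
Ladder weight 9.2×9.81 = 90.25 N acts at 2.4 m along the ladder; its horizontal arm is 2.4·cos49° = 1.575 m → τ = 142.1 N·m clockwise.
Wall normal N acts horizontally at the top; its moment arm is the height L sinθ = 4.8·sin49° = 3.623 m, counterclockwise.
Setting net torque to zero: N × 3.623 = 142.1 → N = 39.2 N.
ΣFx = 0: friction at the foot balances the wall's push, so f = N_wall = 39.2 N.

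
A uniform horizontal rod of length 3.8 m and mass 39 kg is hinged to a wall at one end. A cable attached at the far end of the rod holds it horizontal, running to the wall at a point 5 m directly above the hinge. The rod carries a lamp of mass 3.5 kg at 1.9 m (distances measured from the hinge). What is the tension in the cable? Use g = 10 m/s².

T ≈ 267 N

Take moments about the hinge.
Beam weight: 39 × 10 = 390 N down at 1.9 m → arm 1.9 m, τ = 390 × 1.9 = 741 N·m clockwise.
Lamp: 3.5 × 10 = 35 N down at 1.9 m → arm 1.9 m, τ = 35 × 1.9 = 66.5 N·m clockwise.
Total clockwise load moment = 807.5 N·m.
The cable tension T acts at 3.8 m; only its component perpendicular to the rod, T sinθ, produces torque. sinθ = h/√(h²+d²) = 5/√(5²+3.8²) = 0.7962.
Balancing moments: T × 3.8 × 0.7962 = 807.5, giving T = 807.5 / 3.026 = 267 N.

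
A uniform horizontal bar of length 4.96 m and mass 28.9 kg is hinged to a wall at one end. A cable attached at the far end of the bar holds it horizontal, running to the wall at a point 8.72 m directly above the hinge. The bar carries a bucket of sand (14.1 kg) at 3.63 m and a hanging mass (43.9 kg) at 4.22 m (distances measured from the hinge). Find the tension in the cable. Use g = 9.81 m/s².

About the hinge:
Beam weight: 28.9 × 9.81 = 283.5 N down at 2.48 m → arm 2.48 m, τ = 283.5 × 2.48 = 703.1 N·m clockwise.
Bucket of sand: 14.1 × 9.81 = 138.3 N down at 3.63 m → arm 3.63 m, τ = 138.3 × 3.63 = 502 N·m clockwise.
Hanging mass: 43.9 × 9.81 = 430.7 N down at 4.22 m → arm 4.22 m, τ = 430.7 × 4.22 = 1818 N·m clockwise.
Total clockwise load moment = 3023 N·m.
The cable tension T acts at 4.96 m; only its component perpendicular to the bar, T sinθ, produces torque. sinθ = h/√(h²+d²) = 8.72/√(8.72²+4.96²) = 0.8692.
Balancing moments: T × 4.96 × 0.8692 = 3023, giving T = 3023 / 4.311 = 701 N.

T ≈ 701 N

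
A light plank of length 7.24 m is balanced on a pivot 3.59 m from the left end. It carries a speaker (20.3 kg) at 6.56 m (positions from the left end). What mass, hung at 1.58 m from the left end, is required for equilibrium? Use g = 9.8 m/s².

m ≈ 30 kg

Taking torques about the pivot (at 3.59 m from the left end):
Speaker: 20.3 × 9.8 = 198.9 N down at 6.56 m → arm 2.97 m, τ = 198.9 × 2.97 = 590.7 N·m clockwise.
Net moment of known loads = 590.7 N·m clockwise.
An unknown mass m at 1.58 m has arm 2.01 m; its moment is m·g·2.01 counterclockwise.
Στ = 0 ⇒ m × 9.8 × 2.01 = 590.7 ⇒ m = 590.7 / (9.8 × 2.01) = 30 kg.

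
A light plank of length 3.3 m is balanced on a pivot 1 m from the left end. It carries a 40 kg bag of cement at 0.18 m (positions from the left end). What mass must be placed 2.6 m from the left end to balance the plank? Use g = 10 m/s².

m ≈ 20.5 kg

Taking torques about the pivot (at 1 m from the left end):
Bag of cement: 40 × 10 = 400 N down at 0.18 m → arm 0.82 m, τ = 400 × 0.82 = 328 N·m counterclockwise.
Net moment of known loads = 328 N·m counterclockwise.
An unknown mass m at 2.6 m has arm 1.6 m; its moment is m·g·1.6 clockwise.
Balancing moments: m × 10 × 1.6 = 328, giving m = 328 / (10 × 1.6) = 20.5 kg.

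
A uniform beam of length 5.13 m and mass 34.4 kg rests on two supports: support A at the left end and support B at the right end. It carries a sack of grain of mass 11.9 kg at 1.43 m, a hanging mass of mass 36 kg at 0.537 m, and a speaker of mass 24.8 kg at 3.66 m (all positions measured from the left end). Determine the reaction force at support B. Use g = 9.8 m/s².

About support A:
Beam weight: 34.4 × 9.8 = 337.1 N down at 2.565 m → arm 2.565 m, τ = 337.1 × 2.565 = 864.7 N·m clockwise.
Sack of grain: 11.9 × 9.8 = 116.6 N down at 1.43 m → arm 1.43 m, τ = 116.6 × 1.43 = 166.7 N·m clockwise.
Hanging mass: 36 × 9.8 = 352.8 N down at 0.537 m → arm 0.537 m, τ = 352.8 × 0.537 = 189.5 N·m clockwise.
Speaker: 24.8 × 9.8 = 243 N down at 3.66 m → arm 3.66 m, τ = 243 × 3.66 = 889.4 N·m clockwise.
Net load moment about support A = 2110 N·m clockwise.
Reaction R at support B is upward at 5.13 m, arm 5.13 m → moment R × 5.13 counterclockwise.
For rotational equilibrium, R × 5.13 = 2110, so R = 411 N.

R_B ≈ 411 N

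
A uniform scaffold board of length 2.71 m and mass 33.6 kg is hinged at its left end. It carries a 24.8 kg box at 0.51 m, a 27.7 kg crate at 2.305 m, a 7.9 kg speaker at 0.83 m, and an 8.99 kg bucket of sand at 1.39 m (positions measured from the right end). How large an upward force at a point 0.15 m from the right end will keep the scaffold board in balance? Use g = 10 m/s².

Taking torques about the left end:
Beam weight: 33.6 × 10 = 336 N down at 1.355 m → arm 1.355 m, τ = 336 × 1.355 = 455.3 N·m clockwise.
Box: 24.8 × 10 = 248 N down at 0.51 m → arm 2.2 m, τ = 248 × 2.2 = 545.6 N·m clockwise.
Crate: 27.7 × 10 = 277 N down at 2.305 m → arm 0.405 m, τ = 277 × 0.405 = 112.2 N·m clockwise.
Speaker: 7.9 × 10 = 79 N down at 0.83 m → arm 1.88 m, τ = 79 × 1.88 = 148.5 N·m clockwise.
Bucket of sand: 8.99 × 10 = 89.9 N down at 1.39 m → arm 1.32 m, τ = 89.9 × 1.32 = 118.7 N·m clockwise.
Net moment of the loads = 1380 N·m clockwise.
The upward force F acts at a point 0.15 m from the right end, arm 2.56 m, giving F × 2.56 counterclockwise.
For rotational equilibrium, F × 2.56 = 1380, so F = 1380 / 2.56 = 539 N.

F ≈ 539 N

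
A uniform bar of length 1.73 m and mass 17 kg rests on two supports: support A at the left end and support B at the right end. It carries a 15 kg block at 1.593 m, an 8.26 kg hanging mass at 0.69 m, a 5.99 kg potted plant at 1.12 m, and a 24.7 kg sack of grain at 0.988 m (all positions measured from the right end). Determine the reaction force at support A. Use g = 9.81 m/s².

R_A ≈ 428 N

Take moments about support B.
Beam weight: 17 × 9.81 = 166.8 N down at 0.865 m → arm 0.865 m, τ = 166.8 × 0.865 = 144.3 N·m counterclockwise.
Block: 15 × 9.81 = 147.2 N down at 1.593 m → arm 1.593 m, τ = 147.2 × 1.593 = 234.5 N·m counterclockwise.
Hanging mass: 8.26 × 9.81 = 81.03 N down at 0.69 m → arm 0.69 m, τ = 81.03 × 0.69 = 55.91 N·m counterclockwise.
Potted plant: 5.99 × 9.81 = 58.76 N down at 1.12 m → arm 1.12 m, τ = 58.76 × 1.12 = 65.81 N·m counterclockwise.
Sack of grain: 24.7 × 9.81 = 242.3 N down at 0.988 m → arm 0.988 m, τ = 242.3 × 0.988 = 239.4 N·m counterclockwise.
Net load moment about support B = 739.9 N·m counterclockwise.
Reaction R at support A is upward at 1.73 m, arm 1.73 m → moment R × 1.73 clockwise.
For rotational equilibrium, R × 1.73 = 739.9, so R = 428 N.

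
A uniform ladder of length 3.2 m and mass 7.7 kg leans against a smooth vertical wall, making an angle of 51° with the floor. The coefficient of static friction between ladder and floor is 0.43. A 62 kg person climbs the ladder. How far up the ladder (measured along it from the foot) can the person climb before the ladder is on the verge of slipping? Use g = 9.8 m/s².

About the foot of the ladder:
Ladder weight 7.7×9.8 = 75.46 N acts at 1.6 m along the ladder; its horizontal arm is 1.6·cos51° = 1.007 m → τ = 75.99 N·m clockwise.
Person weight 62×9.8 = 607.6 N at distance d → arm d·cos51° → τ = 607.6·d·0.6293 clockwise.
Wall normal N at the top has arm L sinθ = 2.487 m counterclockwise, so Στ = 0 gives N·2.487 = 75.99 + 382.4·d.
ΣFy = 0 ⇒ N_floor = 683.1 N, so the maximum friction is μ_s·N_floor = 0.43×683.1 = 293.7 N. ΣFx = 0 ⇒ N_wall = f, so at the slipping point N = 293.7 N.
Substituting: 293.7×2.487 = 75.99 + 382.4·d ⇒ d = (730.4 − 75.99) / 382.4 = 1.71 m.

d ≈ 1.71 m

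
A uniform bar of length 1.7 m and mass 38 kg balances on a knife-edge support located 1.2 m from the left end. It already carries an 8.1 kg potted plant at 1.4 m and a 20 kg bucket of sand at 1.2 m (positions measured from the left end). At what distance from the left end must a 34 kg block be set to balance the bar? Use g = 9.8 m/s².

x ≈ 1.54 m from the left end

Choose the knife-edge support (at 1.2 m from the left end) as the axis so the support reaction has zero arm there.
Beam weight: 38 × 9.8 = 372.4 N down at 0.85 m → arm 0.35 m, τ = 372.4 × 0.35 = 130.3 N·m counterclockwise.
Potted plant: 8.1 × 9.8 = 79.38 N down at 1.4 m → arm 0.2 m, τ = 79.38 × 0.2 = 15.88 N·m clockwise.
Bucket of sand: acts at the knife-edge support, moment arm 0 → no torque.
Net moment of existing loads = 114.4 N·m counterclockwise.
The block weighs 34 × 9.8 = 333.2 N and must supply an equal clockwise moment, so its lever arm about the knife-edge support is 114.4 / 333.2 = 0.343 m.
That puts it at 1.2 + 0.343 = 1.54 m from the left end.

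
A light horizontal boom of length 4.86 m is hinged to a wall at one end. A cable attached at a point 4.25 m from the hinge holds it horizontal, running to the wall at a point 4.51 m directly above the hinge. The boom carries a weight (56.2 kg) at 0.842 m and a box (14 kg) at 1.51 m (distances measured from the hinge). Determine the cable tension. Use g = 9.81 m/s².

Choose the hinge as the axis so the unknown hinge reaction has zero arm there.
Weight: 56.2 × 9.81 = 551.3 N down at 0.842 m → arm 0.842 m, τ = 551.3 × 0.842 = 464.2 N·m clockwise.
Box: 14 × 9.81 = 137.3 N down at 1.51 m → arm 1.51 m, τ = 137.3 × 1.51 = 207.3 N·m clockwise.
Total clockwise load moment = 671.5 N·m.
The cable tension T acts at 4.25 m; only its component perpendicular to the boom, T sinθ, produces torque. sinθ = h/√(h²+d²) = 4.51/√(4.51²+4.25²) = 0.7278.
Balancing moments: T × 4.25 × 0.7278 = 671.5, giving T = 671.5 / 3.093 = 217 N.

T ≈ 217 N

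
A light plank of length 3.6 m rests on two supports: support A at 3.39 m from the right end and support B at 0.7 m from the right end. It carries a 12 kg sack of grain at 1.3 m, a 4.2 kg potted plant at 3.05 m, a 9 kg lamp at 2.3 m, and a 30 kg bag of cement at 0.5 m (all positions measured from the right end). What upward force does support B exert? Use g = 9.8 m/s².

Taking torques about support A:
Sack of grain: 12 × 9.8 = 117.6 N down at 1.3 m → arm 2.09 m, τ = 117.6 × 2.09 = 245.8 N·m clockwise.
Potted plant: 4.2 × 9.8 = 41.16 N down at 3.05 m → arm 0.34 m, τ = 41.16 × 0.34 = 13.99 N·m clockwise.
Lamp: 9 × 9.8 = 88.2 N down at 2.3 m → arm 1.09 m, τ = 88.2 × 1.09 = 96.14 N·m clockwise.
Bag of cement: 30 × 9.8 = 294 N down at 0.5 m → arm 2.89 m, τ = 294 × 2.89 = 849.7 N·m clockwise.
Net load moment about support A = 1206 N·m clockwise.
Reaction R at support B is upward at 0.7 m, arm 2.69 m → moment R × 2.69 counterclockwise.
Setting net torque to zero: R × 2.69 = 1206 → R = 448 N.

R_B ≈ 448 N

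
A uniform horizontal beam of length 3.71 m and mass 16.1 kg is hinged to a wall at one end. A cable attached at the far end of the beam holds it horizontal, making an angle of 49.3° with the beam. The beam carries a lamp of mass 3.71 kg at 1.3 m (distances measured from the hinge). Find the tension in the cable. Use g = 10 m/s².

T ≈ 123 N

About the hinge:
Beam weight: 16.1 × 10 = 161 N down at 1.855 m → arm 1.855 m, τ = 161 × 1.855 = 298.7 N·m clockwise.
Lamp: 3.71 × 10 = 37.1 N down at 1.3 m → arm 1.3 m, τ = 37.1 × 1.3 = 48.23 N·m clockwise.
Total clockwise load moment = 346.9 N·m.
The cable tension T acts at 3.71 m; only its component perpendicular to the beam, T sinθ, produces torque. sin 49.3° = 0.7581.
Setting net torque to zero: T × 3.71 × 0.7581 = 346.9 → T = 346.9 / 2.813 = 123 N.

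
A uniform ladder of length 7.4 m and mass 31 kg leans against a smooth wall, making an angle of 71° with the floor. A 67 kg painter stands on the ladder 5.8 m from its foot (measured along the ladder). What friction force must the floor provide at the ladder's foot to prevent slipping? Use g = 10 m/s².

f ≈ 234 N

Sum moments about the foot of the ladder (the floor normal and friction both act there and drop out).
Ladder weight 31×10 = 310 N acts at 3.7 m along the ladder; its horizontal arm is 3.7·cos71° = 1.205 m → τ = 373.6 N·m clockwise.
Painter: 67×10 = 670 N at 5.8 m → arm 1.888 m → τ = 1265 N·m clockwise.
Wall normal N acts horizontally at the top; its moment arm is the height L sinθ = 7.4·sin71° = 6.997 m, counterclockwise.
Balancing moments: N × 6.997 = 1639, giving N = 234 N.
ΣFx = 0: friction at the foot balances the wall's push, so f = N_wall = 234 N.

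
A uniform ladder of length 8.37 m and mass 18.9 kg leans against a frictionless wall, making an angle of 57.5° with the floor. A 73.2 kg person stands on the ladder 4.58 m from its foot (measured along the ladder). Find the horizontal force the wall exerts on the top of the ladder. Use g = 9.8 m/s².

N_wall ≈ 309 N

Take moments about the foot of the ladder.
Ladder weight 18.9×9.8 = 185.2 N acts at 4.185 m along the ladder; its horizontal arm is 4.185·cos57.5° = 2.249 m → τ = 416.5 N·m clockwise.
Person: 73.2×9.8 = 717.4 N at 4.58 m → arm 2.461 m → τ = 1766 N·m clockwise.
Wall normal N acts horizontally at the top; its moment arm is the height L sinθ = 8.37·sin57.5° = 7.059 m, counterclockwise.
Setting net torque to zero: N × 7.059 = 2182 → N = 309 N.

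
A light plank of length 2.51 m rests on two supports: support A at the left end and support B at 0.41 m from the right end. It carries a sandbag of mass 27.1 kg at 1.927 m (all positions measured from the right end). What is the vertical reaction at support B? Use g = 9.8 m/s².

Sum moments about support A (its reaction then has zero moment arm).
Sandbag: 27.1 × 9.8 = 265.6 N down at 1.927 m → arm 0.583 m, τ = 265.6 × 0.583 = 154.8 N·m clockwise.
Net load moment about support A = 154.8 N·m clockwise.
Reaction R at support B is upward at 0.41 m, arm 2.1 m → moment R × 2.1 counterclockwise.
Balancing moments: R × 2.1 = 154.8, giving R = 73.7 N.

R_B ≈ 73.7 N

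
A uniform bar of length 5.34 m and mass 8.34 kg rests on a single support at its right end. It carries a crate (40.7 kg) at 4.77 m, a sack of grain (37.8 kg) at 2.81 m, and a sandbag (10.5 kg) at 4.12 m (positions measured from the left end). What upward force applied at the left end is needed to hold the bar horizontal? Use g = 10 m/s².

F ≈ 288 N

Take moments about the right end.
Beam weight: 8.34 × 10 = 83.4 N down at 2.67 m → arm 2.67 m, τ = 83.4 × 2.67 = 222.7 N·m counterclockwise.
Crate: 40.7 × 10 = 407 N down at 4.77 m → arm 0.57 m, τ = 407 × 0.57 = 232 N·m counterclockwise.
Sack of grain: 37.8 × 10 = 378 N down at 2.81 m → arm 2.53 m, τ = 378 × 2.53 = 956.3 N·m counterclockwise.
Sandbag: 10.5 × 10 = 105 N down at 4.12 m → arm 1.22 m, τ = 105 × 1.22 = 128.1 N·m counterclockwise.
Net moment of the loads = 1539 N·m counterclockwise.
The upward force F acts at the left end, arm 5.34 m, giving F × 5.34 clockwise.
Στ = 0 ⇒ F × 5.34 = 1539 ⇒ F = 1539 / 5.34 = 288 N.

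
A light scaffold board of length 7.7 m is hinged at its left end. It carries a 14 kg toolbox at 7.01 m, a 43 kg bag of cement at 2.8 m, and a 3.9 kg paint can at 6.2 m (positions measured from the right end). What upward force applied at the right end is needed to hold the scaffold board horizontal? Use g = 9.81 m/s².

F ≈ 288 N

About the left end:
Toolbox: 14 × 9.81 = 137.3 N down at 7.01 m → arm 0.69 m, τ = 137.3 × 0.69 = 94.74 N·m clockwise.
Bag of cement: 43 × 9.81 = 421.8 N down at 2.8 m → arm 4.9 m, τ = 421.8 × 4.9 = 2067 N·m clockwise.
Paint can: 3.9 × 9.81 = 38.26 N down at 6.2 m → arm 1.5 m, τ = 38.26 × 1.5 = 57.39 N·m clockwise.
Net moment of the loads = 2219 N·m clockwise.
The upward force F acts at the right end, arm 7.7 m, giving F × 7.7 counterclockwise.
Στ = 0 ⇒ F × 7.7 = 2219 ⇒ F = 2219 / 7.7 = 288 N.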